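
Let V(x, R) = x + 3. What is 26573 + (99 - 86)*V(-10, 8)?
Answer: 26482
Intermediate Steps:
V(x, R) = 3 + x
26573 + (99 - 86)*V(-10, 8) = 26573 + (99 - 86)*(3 - 10) = 26573 + 13*(-7) = 26573 - 91 = 26482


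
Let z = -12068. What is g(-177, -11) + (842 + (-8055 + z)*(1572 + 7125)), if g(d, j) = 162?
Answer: -175008727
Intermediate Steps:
g(-177, -11) + (842 + (-8055 + z)*(1572 + 7125)) = 162 + (842 + (-8055 - 12068)*(1572 + 7125)) = 162 + (842 - 20123*8697) = 162 + (842 - 175009731) = 162 - 175008889 = -175008727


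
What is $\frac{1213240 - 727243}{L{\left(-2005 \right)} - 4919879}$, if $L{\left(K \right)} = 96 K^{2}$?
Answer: $\frac{485997}{381002521} \approx 0.0012756$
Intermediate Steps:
$\frac{1213240 - 727243}{L{\left(-2005 \right)} - 4919879} = \frac{1213240 - 727243}{96 \left(-2005\right)^{2} - 4919879} = \frac{485997}{96 \cdot 4020025 - 4919879} = \frac{485997}{385922400 - 4919879} = \frac{485997}{381002521}$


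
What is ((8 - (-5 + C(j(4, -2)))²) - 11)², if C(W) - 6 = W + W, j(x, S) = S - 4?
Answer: 15376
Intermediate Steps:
j(x, S) = -4 + S
C(W) = 6 + 2*W (C(W) = 6 + (W + W) = 6 + 2*W)
((8 - (-5 + C(j(4, -2)))²) - 11)² = ((8 - (-5 + (6 + 2*(-4 - 2)))²) - 11)² = ((8 - (-5 + (6 + 2*(-6)))²) - 11)² = ((8 - (-5 + (6 - 12))²) - 11)² = ((8 - (-5 - 6)²) - 11)² = ((8 - 1*(-11)²) - 11)² = ((8 - 1*121) - 11)² = ((8 - 121) - 11)² = (-113 - 11)² = (-124)² = 15376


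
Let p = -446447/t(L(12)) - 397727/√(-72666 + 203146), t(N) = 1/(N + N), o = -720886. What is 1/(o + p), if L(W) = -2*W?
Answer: 2702054213600/55955678667943785471 + 1590908*√8155/55955678667943785471 ≈ 4.8292e-8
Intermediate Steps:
t(N) = 1/(2*N)
p = 21429456 - 397727*√8155/32620 (p = -446447/(1/(2*((-2*12)))) - 397727/√(-72666 + 203146) = -446447/((½)/(-24)) - 397727*√8155/32620 = -446447/((½)*(-1/24)) - 397727*√8155/32620 = -446447/(-1/48) - 397727*√8155/32620 = -446447*(-48) - 397727*√8155/32620 = 21429456 - 397727*√8155/32620 ≈ 2.1428e+7)
1/(o + p) = 1/(-720886 + (21429456 - 397727*√8155/32620)) = 1/(20708570 - 397727*√8155/32620)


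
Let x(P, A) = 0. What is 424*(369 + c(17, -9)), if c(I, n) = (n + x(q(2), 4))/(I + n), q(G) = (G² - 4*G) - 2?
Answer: 155979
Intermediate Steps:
q(G) = -2 + G² - 4*G
c(I, n) = n/(I + n) (c(I, n) = (n + 0)/(I + n) = n/(I + n))
424*(369 + c(17, -9)) = 424*(369 - 9/(17 - 9)) = 424*(369 - 9/8) = 424*(2943/8) = 155979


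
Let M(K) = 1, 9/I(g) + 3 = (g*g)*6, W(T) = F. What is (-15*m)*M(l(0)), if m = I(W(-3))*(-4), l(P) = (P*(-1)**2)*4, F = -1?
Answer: 180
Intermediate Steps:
W(T) = -1
I(g) = 9/(-3 + 6*g**2) (I(g) = 9/(-3 + (g*g)*6) = 9/(-3 + g**2*6) = 9/(-3 + 6*g**2))
l(P) = 4*P (l(P) = (P*1)*4 = P*4 = 4*P)
m = -12 (m = (3/(-1 + 2*(-1)**2))*(-4) = (3/(-1 + 2*1))*(-4) = (3/(-1 + 2))*(-4) = (3/1)*(-4) = (3*1)*(-4) = 3*(-4) = -12)
(-15*m)*M(l(0)) = -15*(-12)*1 = 180*1 = 180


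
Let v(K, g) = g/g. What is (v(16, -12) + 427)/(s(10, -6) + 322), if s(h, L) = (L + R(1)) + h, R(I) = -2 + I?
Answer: 428/325 ≈ 1.3169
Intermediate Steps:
v(K, g) = 1
s(h, L) = -1 + L + h (s(h, L) = (L + (-2 + 1)) + h = (L - 1) + h = (-1 + L) + h = -1 + L + h)
(v(16, -12) + 427)/(s(10, -6) + 322) = (1 + 427)/((-1 - 6 + 10) + 322) = 428/(3 + 322) = 428/325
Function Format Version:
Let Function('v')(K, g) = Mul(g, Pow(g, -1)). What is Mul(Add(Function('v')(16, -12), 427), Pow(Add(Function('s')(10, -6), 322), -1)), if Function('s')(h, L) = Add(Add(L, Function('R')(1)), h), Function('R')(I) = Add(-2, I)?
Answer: Rational(428, 325) ≈ 1.3169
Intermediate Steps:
Function('v')(K, g) = 1
Function('s')(h, L) = Add(-1, L, h) (Function('s')(h, L) = Add(Add(L, Add(-2, 1)), h) = Add(Add(L, -1), h) = Add(Add(-1, L), h) = Add(-1, L, h))
Mul(Add(Function('v')(16, -12), 427), Pow(Add(Function('s')(10, -6), 322), -1)) = Mul(Add(1, 427), Pow(Add(Add(-1, -6, 10), 322), -1)) = Mul(428, Pow(Add(3, 322), -1)) = Mul(428, Pow(325, -1)) = Mul(428, Rational(1, 325)) = Rational(428, 325)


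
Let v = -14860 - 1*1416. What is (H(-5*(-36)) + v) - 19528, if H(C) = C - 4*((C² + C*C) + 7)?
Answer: -294852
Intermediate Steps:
v = -16276 (v = -14860 - 1416 = -16276)
H(C) = -28 + C - 8*C² (H(C) = C - 4*((C² + C²) + 7) = C - 4*(2*C² + 7) = C - 4*(7 + 2*C²) = C + (-28 - 8*C²) = -28 + C - 8*C²)
(H(-5*(-36)) + v) - 19528 = ((-28 - 5*(-36) - 8*(-5*(-36))²) - 16276) - 19528 = ((-28 + 180 - 8*180²) - 16276) - 19528 = ((-28 + 180 - 8*32400) - 16276) - 19528 = ((-28 + 180 - 259200) - 16276) - 19528 = (-259048 - 16276) - 19528 = -275324 - 19528 = -294852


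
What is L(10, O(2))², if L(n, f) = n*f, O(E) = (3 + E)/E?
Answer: 625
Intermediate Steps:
O(E) = (3 + E)/E
L(n, f) = f*n
L(10, O(2))² = (((3 + 2)/2)*10)² = (((½)*5)*10)² = ((5/2)*10)² = 25² = 625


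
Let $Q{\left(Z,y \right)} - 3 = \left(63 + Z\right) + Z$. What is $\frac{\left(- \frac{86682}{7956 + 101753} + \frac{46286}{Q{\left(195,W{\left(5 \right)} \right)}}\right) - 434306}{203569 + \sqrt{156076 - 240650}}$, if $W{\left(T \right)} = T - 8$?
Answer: $- \frac{2210975105555913349}{1036576303020717420} + \frac{76027419395347 i \sqrt{1726}}{1036576303020717420} \approx -2.133 + 0.0030471 i$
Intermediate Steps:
$W{\left(T \right)} = -8 + T$
$Q{\left(Z,y \right)} = 66 + 2 Z$ ($Q{\left(Z,y \right)} = 3 + \left(\left(63 + Z\right) + Z\right) = 3 + \left(63 + 2 Z\right) = 66 + 2 Z$)
$\frac{\left(- \frac{86682}{7956 + 101753} + \frac{46286}{Q{\left(195,W{\left(5 \right)} \right)}}\right) - 434306}{203569 + \sqrt{156076 - 240650}} = \frac{\left(- \frac{86682}{7956 + 101753} + \frac{46286}{66 + 2 \cdot 195}\right) - 434306}{203569 + \sqrt{156076 - 240650}} = \frac{\left(- \frac{86682}{109709} + \frac{46286}{66 + 390}\right) - 434306}{203569 + \sqrt{-84574}} = \frac{\left(\left(-86682\right) \frac{1}{109709} + \frac{46286}{456}\right) - 434306}{203569 + 7 i \sqrt{1726}} = \frac{\left(- \frac{86682}{109709} + 46286 \cdot \frac{1}{456}\right) - 434306}{203569 + 7 i \sqrt{1726}} = \frac{\left(- \frac{86682}{109709} + \frac{23143}{228}\right) - 434306}{203569 + 7 i \sqrt{1726}} = \frac{\frac{2519231891}{25013652} - 434306}{203569 + 7 i \sqrt{1726}} = - \frac{10861059913621}{25013652 \left(203569 + 7 i \sqrt{1726}\right)}$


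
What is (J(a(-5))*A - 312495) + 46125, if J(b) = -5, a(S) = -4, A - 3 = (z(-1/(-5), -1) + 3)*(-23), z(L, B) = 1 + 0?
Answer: -265925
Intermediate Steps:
z(L, B) = 1
A = -89 (A = 3 + (1 + 3)*(-23) = 3 + 4*(-23) = 3 - 92 = -89)
(J(a(-5))*A - 312495) + 46125 = (-5*(-89) - 312495) + 46125 = (445 - 312495) + 46125 = -312050 + 46125 = -265925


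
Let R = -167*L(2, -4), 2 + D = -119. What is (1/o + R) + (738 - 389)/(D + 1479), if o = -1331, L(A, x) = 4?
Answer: -1206945503/1807498 ≈ -667.74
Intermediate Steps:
D = -121 (D = -2 - 119 = -121)
R = -668 (R = -167*4 = -668)
(1/o + R) + (738 - 389)/(D + 1479) = (1/(-1331) - 668) + (738 - 389)/(-121 + 1479) = (-1/1331 - 668) + 349/1358 = -889109/1331 + 349*(1/1358) = -889109/1331 + 349/1358 = -1206945503/1807498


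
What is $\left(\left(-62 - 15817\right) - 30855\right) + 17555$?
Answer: $-29179$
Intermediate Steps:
$\left(\left(-62 - 15817\right) - 30855\right) + 17555 = \left(-15879 - 30855\right) + 17555 = -46734 + 17555 = -29179$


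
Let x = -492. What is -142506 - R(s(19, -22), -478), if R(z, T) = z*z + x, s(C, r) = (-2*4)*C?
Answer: -165118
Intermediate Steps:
s(C, r) = -8*C
R(z, T) = -492 + z² (R(z, T) = z*z - 492 = z² - 492 = -492 + z²)
-142506 - R(s(19, -22), -478) = -142506 - (-492 + (-8*19)²) = -142506 - (-492 + (-152)²) = -142506 - (-492 + 23104) = -142506 - 1*22612 = -142506 - 22612 = -165118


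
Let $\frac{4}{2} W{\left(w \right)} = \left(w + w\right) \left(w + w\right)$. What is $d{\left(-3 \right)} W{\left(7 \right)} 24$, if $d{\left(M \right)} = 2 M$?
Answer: $-14112$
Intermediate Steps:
$W{\left(w \right)} = 2 w^{2}$ ($W{\left(w \right)} = \frac{\left(w + w\right) \left(w + w\right)}{2} = \frac{2 w 2 w}{2} = \frac{4 w^{2}}{2} = 2 w^{2}$)
$d{\left(-3 \right)} W{\left(7 \right)} 24 = 2 \left(-3\right) 2 \cdot 7^{2} \cdot 24 = - 6 \cdot 2 \cdot 49 \cdot 24 = \left(-6\right) 98 \cdot 24 = \left(-588\right) 24 = -14112$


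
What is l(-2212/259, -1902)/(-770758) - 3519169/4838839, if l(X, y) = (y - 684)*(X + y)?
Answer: -492460296592517/68997116594297 ≈ -7.1374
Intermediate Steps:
l(X, y) = (-684 + y)*(X + y)
l(-2212/259, -1902)/(-770758) - 3519169/4838839 = ((-1902)² - (-1513008)/259 - 684*(-1902) - 2212/259*(-1902))/(-770758) - 3519169/4838839 = (3617604 - (-1513008)/259 + 1300968 - 2212*1/259*(-1902))*(-1/770758) - 3519169*1/4838839 = (3617604 - 684*(-316/37) + 1300968 - 316/37*(-1902))*(-1/770758) - 3519169/4838839 = (3617604 + 216144/37 + 1300968 + 601032/37)*(-1/770758) - 3519169/4838839 = (182804340/37)*(-1/770758) - 3519169/4838839 = -91402170/14259023 - 3519169/4838839 = -492460296592517/68997116594297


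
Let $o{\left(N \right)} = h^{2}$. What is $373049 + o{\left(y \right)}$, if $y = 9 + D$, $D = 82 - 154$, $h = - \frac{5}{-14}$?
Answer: $\frac{73117629}{196} \approx 3.7305 \cdot 10^{5}$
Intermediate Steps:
$h = \frac{5}{14}$ ($h = \left(-5\right) \left(- \frac{1}{14}\right) = \frac{5}{14} \approx 0.35714$)
$D = -72$
$y = -63$ ($y = 9 - 72 = -63$)
$o{\left(N \right)} = \frac{25}{196}$ ($o{\left(N \right)} = \left(\frac{5}{14}\right)^{2} = \frac{25}{196}$)
$373049 + o{\left(y \right)} = 373049 + \frac{25}{196} = \frac{73117629}{196}$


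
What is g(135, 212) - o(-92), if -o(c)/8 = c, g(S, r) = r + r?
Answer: -312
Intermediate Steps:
g(S, r) = 2*r
o(c) = -8*c
g(135, 212) - o(-92) = 2*212 - (-8)*(-92) = 424 - 1*736 = 424 - 736 = -312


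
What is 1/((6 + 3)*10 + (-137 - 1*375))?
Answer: -1/422 ≈ -0.0023697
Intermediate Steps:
1/((6 + 3)*10 + (-137 - 1*375)) = 1/(9*10 + (-137 - 375)) = 1/(90 - 512) = 1/(-422) = -1/422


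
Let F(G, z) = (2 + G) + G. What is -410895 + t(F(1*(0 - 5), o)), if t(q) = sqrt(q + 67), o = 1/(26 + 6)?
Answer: -410895 + sqrt(59) ≈ -4.1089e+5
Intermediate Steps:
o = 1/32 ≈ 0.031250
F(G, z) = 2 + 2*G
t(q) = sqrt(67 + q)
-410895 + t(F(1*(0 - 5), o)) = -410895 + sqrt(67 + (2 + 2*(1*(0 - 5)))) = -410895 + sqrt(67 + (2 + 2*(1*(-5)))) = -410895 + sqrt(67 + (2 + 2*(-5))) = -410895 + sqrt(67 + (2 - 10)) = -410895 + sqrt(67 - 8) = -410895 + sqrt(59)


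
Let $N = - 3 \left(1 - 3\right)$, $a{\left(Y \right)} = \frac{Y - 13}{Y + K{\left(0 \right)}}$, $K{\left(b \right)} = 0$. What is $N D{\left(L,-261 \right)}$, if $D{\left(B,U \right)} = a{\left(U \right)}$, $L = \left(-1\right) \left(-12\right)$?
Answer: $\frac{548}{87} \approx 6.2989$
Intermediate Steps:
$L = 12$
$a{\left(Y \right)} = \frac{-13 + Y}{Y}$ ($a{\left(Y \right)} = \frac{Y - 13}{Y + 0} = \frac{-13 + Y}{Y}$)
$D{\left(B,U \right)} = \frac{-13 + U}{U}$
$N = 6$ ($N = \left(-3\right) \left(-2\right) = 6$)
$N D{\left(L,-261 \right)} = 6 \frac{-13 - 261}{-261} = 6 \left(\left(- \frac{1}{261}\right) \left(-274\right)\right) = 6 \cdot \frac{274}{261} = \frac{548}{87}$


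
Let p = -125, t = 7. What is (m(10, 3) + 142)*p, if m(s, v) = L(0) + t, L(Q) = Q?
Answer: -18625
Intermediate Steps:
m(s, v) = 7 (m(s, v) = 0 + 7 = 7)
(m(10, 3) + 142)*p = (7 + 142)*(-125) = 149*(-125) = -18625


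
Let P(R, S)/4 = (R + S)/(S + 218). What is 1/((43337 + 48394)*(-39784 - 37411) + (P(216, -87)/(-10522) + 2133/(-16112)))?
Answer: -11104245392/78631099812738147939 ≈ -1.4122e-10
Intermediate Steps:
P(R, S) = 4*(R + S)/(218 + S) (P(R, S) = 4*((R + S)/(S + 218)) = 4*((R + S)/(218 + S)) = 4*(R + S)/(218 + S))
1/((43337 + 48394)*(-39784 - 37411) + (P(216, -87)/(-10522) + 2133/(-16112))) = 1/((43337 + 48394)*(-39784 - 37411) + ((4*(216 - 87)/(218 - 87))/(-10522) + 2133/(-16112))) = 1/(91731*(-77195) + ((4*129/131)*(-1/10522) + 2133*(-1/16112))) = 1/(-7081174545 + ((4*(1/131)*129)*(-1/10522) - 2133/16112)) = 1/(-7081174545 + ((516/131)*(-1/10522) - 2133/16112)) = 1/(-7081174545 + (-258/689191 - 2133/16112)) = 1/(-7081174545 - 1474201299/11104245392) = 1/(-78631099812738147939/11104245392) = -11104245392/78631099812738147939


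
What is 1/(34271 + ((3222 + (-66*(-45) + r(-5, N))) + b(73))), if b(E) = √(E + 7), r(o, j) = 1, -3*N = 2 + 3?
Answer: 2529/102333451 - √5/409333804 ≈ 2.4708e-5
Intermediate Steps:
N = -5/3 (N = -(2 + 3)/3 = -⅓*5 = -5/3 ≈ -1.6667)
b(E) = √(7 + E)
1/(34271 + ((3222 + (-66*(-45) + r(-5, N))) + b(73))) = 1/(34271 + ((3222 + (-66*(-45) + 1)) + √(7 + 73))) = 1/(34271 + ((3222 + (2970 + 1)) + √80)) = 1/(34271 + ((3222 + 2971) + 4*√5)) = 1/(34271 + (6193 + 4*√5)) = 1/(40464 + 4*√5)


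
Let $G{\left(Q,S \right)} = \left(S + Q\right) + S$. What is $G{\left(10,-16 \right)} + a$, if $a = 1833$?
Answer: $1811$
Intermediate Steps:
$G{\left(Q,S \right)} = Q + 2 S$ ($G{\left(Q,S \right)} = \left(Q + S\right) + S = Q + 2 S$)
$G{\left(10,-16 \right)} + a = \left(10 + 2 \left(-16\right)\right) + 1833 = \left(10 - 32\right) + 1833 = -22 + 1833 = 1811$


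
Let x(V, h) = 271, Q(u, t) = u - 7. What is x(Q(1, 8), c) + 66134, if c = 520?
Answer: 66405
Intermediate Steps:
Q(u, t) = -7 + u
x(Q(1, 8), c) + 66134 = 271 + 66134 = 66405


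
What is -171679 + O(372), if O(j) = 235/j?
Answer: -63864353/372 ≈ -1.7168e+5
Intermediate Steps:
-171679 + O(372) = -171679 + 235/372 = -63864353/372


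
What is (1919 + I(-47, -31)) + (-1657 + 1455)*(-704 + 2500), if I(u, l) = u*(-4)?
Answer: -360685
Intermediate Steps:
I(u, l) = -4*u
(1919 + I(-47, -31)) + (-1657 + 1455)*(-704 + 2500) = (1919 - 4*(-47)) + (-1657 + 1455)*(-704 + 2500) = (1919 + 188) - 202*1796 = 2107 - 362792 = -360685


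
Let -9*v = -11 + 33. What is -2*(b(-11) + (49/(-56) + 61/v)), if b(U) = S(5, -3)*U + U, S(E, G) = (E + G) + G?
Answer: 2273/44 ≈ 51.659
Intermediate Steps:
v = -22/9 (v = -(-11 + 33)/9 = -⅑*22 = -22/9 ≈ -2.4444)
S(E, G) = E + 2*G
b(U) = 0 (b(U) = (5 + 2*(-3))*U + U = (5 - 6)*U + U = -U + U = 0)
-2*(b(-11) + (49/(-56) + 61/v)) = -2*(0 + (49/(-56) + 61/(-22/9))) = -2*(0 + (49*(-1/56) + 61*(-9/22))) = -2*(0 + (-7/8 - 549/22)) = -2*(0 - 2273/88) = -2*(-2273/88) = 2273/44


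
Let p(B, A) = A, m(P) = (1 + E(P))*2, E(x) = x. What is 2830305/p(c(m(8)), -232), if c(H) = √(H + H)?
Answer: -2830305/232 ≈ -12200.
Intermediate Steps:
m(P) = 2 + 2*P (m(P) = (1 + P)*2 = 2 + 2*P)
c(H) = √2*√H (c(H) = √(2*H) = √2*√H)
2830305/p(c(m(8)), -232) = 2830305/(-232) = 2830305*(-1/232) = -2830305/232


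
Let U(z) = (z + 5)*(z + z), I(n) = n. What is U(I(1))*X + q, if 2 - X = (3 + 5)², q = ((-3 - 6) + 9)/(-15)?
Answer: -744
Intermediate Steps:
U(z) = 2*z*(5 + z) (U(z) = (5 + z)*(2*z) = 2*z*(5 + z))
q = 0 (q = (-9 + 9)*(-1/15) = 0*(-1/15) = 0)
X = -62 (X = 2 - (3 + 5)² = 2 - 1*8² = 2 - 1*64 = 2 - 64 = -62)
U(I(1))*X + q = (2*1*(5 + 1))*(-62) + 0 = (2*1*6)*(-62) + 0 = 12*(-62) + 0 = -744 + 0 = -744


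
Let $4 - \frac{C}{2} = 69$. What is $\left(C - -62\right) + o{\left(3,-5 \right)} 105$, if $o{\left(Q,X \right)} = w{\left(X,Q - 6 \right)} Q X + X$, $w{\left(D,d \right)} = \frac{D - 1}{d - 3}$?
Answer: $-2168$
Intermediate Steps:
$C = -130$ ($C = 8 - 138 = -130$)
$w{\left(D,d \right)} = \frac{-1 + D}{-3 + d}$
$o{\left(Q,X \right)} = X + \frac{Q X \left(-1 + X\right)}{-9 + Q}$ ($o{\left(Q,X \right)} = \frac{-1 + X}{-3 + \left(Q - 6\right)} Q X + X = \frac{-1 + X}{-3 + \left(-6 + Q\right)} Q X + X = \frac{-1 + X}{-9 + Q} Q X + X = \frac{Q \left(-1 + X\right)}{-9 + Q} X + X = \frac{Q X \left(-1 + X\right)}{-9 + Q} + X = X + \frac{Q X \left(-1 + X\right)}{-9 + Q}$)
$\left(C - -62\right) + o{\left(3,-5 \right)} 105 = \left(-130 - -62\right) + - \frac{5 \left(-9 + 3 \left(-5\right)\right)}{-9 + 3} \cdot 105 = \left(-130 + 62\right) + - \frac{5 \left(-9 - 15\right)}{-6} \cdot 105 = -68 + \left(-5\right) \left(- \frac{1}{6}\right) \left(-24\right) 105 = -68 - 2100 = -2168$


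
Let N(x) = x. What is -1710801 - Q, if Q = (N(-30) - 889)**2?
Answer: -2555362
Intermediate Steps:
Q = 844561 (Q = (-30 - 889)**2 = (-919)**2 = 844561)
-1710801 - Q = -1710801 - 1*844561 = -1710801 - 844561 = -2555362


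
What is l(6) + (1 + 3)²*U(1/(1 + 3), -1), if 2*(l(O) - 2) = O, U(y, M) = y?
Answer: 9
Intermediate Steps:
l(O) = 2 + O/2
l(6) + (1 + 3)²*U(1/(1 + 3), -1) = (2 + (½)*6) + (1 + 3)²/(1 + 3) = (2 + 3) + 4²/4 = 5 + 16*(¼) = 5 + 4 = 9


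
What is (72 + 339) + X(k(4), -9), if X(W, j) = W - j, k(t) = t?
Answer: 424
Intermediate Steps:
(72 + 339) + X(k(4), -9) = (72 + 339) + (4 - 1*(-9)) = 411 + (4 + 9) = 411 + 13 = 424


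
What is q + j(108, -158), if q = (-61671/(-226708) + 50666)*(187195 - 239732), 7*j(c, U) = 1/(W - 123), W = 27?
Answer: -101381881703457661/38086944 ≈ -2.6619e+9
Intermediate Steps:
j(c, U) = -1/672 (j(c, U) = 1/(7*(27 - 123)) = (⅐)/(-96) = (⅐)*(-1/96) = -1/672)
q = -603463581567863/226708 (q = (-61671*(-1/226708) + 50666)*(-52537) = (61671/226708 + 50666)*(-52537) = (11486449199/226708)*(-52537) = -603463581567863/226708 ≈ -2.6619e+9)
q + j(108, -158) = -603463581567863/226708 - 1/672 = -101381881703457661/38086944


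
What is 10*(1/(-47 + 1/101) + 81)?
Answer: 1921625/2373 ≈ 809.79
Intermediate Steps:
10*(1/(-47 + 1/101) + 81) = 10*(1/(-4746/101) + 81) = 10*(-101/4746 + 81) = 10*(384325/4746) = 1921625/2373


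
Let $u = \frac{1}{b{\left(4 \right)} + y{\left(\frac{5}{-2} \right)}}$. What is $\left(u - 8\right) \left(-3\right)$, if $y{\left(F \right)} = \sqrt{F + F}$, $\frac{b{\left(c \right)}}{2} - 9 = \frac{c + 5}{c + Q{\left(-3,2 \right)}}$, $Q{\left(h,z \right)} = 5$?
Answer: $\frac{644}{27} + \frac{i \sqrt{5}}{135} \approx 23.852 + 0.016563 i$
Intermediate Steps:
$b{\left(c \right)} = 20$ ($b{\left(c \right)} = 18 + 2 \frac{c + 5}{c + 5} = 18 + 2 \frac{5 + c}{5 + c} = 18 + 2 \cdot 1 = 18 + 2 = 20$)
$y{\left(F \right)} = \sqrt{2} \sqrt{F}$ ($y{\left(F \right)} = \sqrt{2 F} = \sqrt{2} \sqrt{F}$)
$u = \frac{1}{20 + i \sqrt{5}}$ ($u = \frac{1}{20 + \sqrt{2} \sqrt{\frac{5}{-2}}} = \frac{1}{20 + \sqrt{2} \sqrt{5 \left(- \frac{1}{2}\right)}} = \frac{1}{20 + \sqrt{2} \sqrt{- \frac{5}{2}}} = \frac{1}{20 + \sqrt{2} \frac{i \sqrt{10}}{2}} = \frac{1}{20 + i \sqrt{5}} \approx 0.049383 - 0.0055212 i$)
$\left(u - 8\right) \left(-3\right) = \left(\left(\frac{4}{81} - \frac{i \sqrt{5}}{405}\right) - 8\right) \left(-3\right) = \left(- \frac{644}{81} - \frac{i \sqrt{5}}{405}\right) \left(-3\right) = \frac{644}{27} + \frac{i \sqrt{5}}{135}$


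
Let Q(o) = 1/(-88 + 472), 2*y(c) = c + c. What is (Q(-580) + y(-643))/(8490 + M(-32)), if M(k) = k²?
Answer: -246911/3653376 ≈ -0.067584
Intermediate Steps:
y(c) = c (y(c) = (c + c)/2 = (2*c)/2 = c)
Q(o) = 1/384
(Q(-580) + y(-643))/(8490 + M(-32)) = (1/384 - 643)/(8490 + (-32)²) = -246911/(384*(8490 + 1024)) = -246911/384/9514 = -246911/384*1/9514 = -246911/3653376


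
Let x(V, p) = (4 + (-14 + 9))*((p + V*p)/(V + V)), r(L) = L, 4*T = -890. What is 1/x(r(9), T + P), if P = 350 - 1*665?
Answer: 18/5375 ≈ 0.0033488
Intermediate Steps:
T = -445/2 (T = (1/4)*(-890) = -445/2 ≈ -222.50)
P = -315 (P = 350 - 665 = -315)
x(V, p) = -(p + V*p)/(2*V) (x(V, p) = (4 - 5)*((p + V*p)/((2*V))) = -(p + V*p)*1/(2*V) = -(p + V*p)/(2*V))
1/x(r(9), T + P) = 1/(-1/2*(-445/2 - 315)*(1 + 9)/9) = 1/(-1/2*(-1075/2)*1/9*10) = 1/(5375/18) = 18/5375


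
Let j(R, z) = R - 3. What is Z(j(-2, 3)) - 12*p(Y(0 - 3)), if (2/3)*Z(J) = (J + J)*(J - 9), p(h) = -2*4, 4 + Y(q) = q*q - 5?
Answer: 306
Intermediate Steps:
Y(q) = -9 + q² (Y(q) = -4 + (q*q - 5) = -4 + (q² - 5) = -4 + (-5 + q²) = -9 + q²)
j(R, z) = -3 + R
p(h) = -8
Z(J) = 3*J*(-9 + J) (Z(J) = 3*((J + J)*(J - 9))/2 = 3*((2*J)*(-9 + J))/2 = 3*(2*J*(-9 + J))/2 = 3*J*(-9 + J))
Z(j(-2, 3)) - 12*p(Y(0 - 3)) = 3*(-3 - 2)*(-9 + (-3 - 2)) - 12*(-8) = 3*(-5)*(-9 - 5) + 96 = 3*(-5)*(-14) + 96 = 210 + 96 = 306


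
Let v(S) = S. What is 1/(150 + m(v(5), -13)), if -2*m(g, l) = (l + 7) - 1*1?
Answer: 2/307 ≈ 0.0065147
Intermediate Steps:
m(g, l) = -3 - l/2 (m(g, l) = -((l + 7) - 1*1)/2 = -((7 + l) - 1)/2 = -(6 + l)/2 = -3 - l/2)
1/(150 + m(v(5), -13)) = 1/(150 + (-3 - ½*(-13))) = 1/(150 + (-3 + 13/2)) = 1/(150 + 7/2) = 1/(307/2) = 2/307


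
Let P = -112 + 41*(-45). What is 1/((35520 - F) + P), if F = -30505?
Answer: 1/64068 ≈ 1.5608e-5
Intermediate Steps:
P = -1957 (P = -112 - 1845 = -1957)
1/((35520 - F) + P) = 1/((35520 - 1*(-30505)) - 1957) = 1/((35520 + 30505) - 1957) = 1/(66025 - 1957) = 1/64068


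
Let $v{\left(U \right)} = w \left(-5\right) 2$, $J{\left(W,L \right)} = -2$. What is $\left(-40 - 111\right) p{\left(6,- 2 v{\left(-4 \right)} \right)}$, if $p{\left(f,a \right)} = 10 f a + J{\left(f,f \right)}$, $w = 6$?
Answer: $-1086898$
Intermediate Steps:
$v{\left(U \right)} = -60$ ($v{\left(U \right)} = 6 \left(-5\right) 2 = \left(-30\right) 2 = -60$)
$p{\left(f,a \right)} = -2 + 10 a f$ ($p{\left(f,a \right)} = 10 f a - 2 = 10 a f - 2 = -2 + 10 a f$)
$\left(-40 - 111\right) p{\left(6,- 2 v{\left(-4 \right)} \right)} = \left(-40 - 111\right) \left(-2 + 10 \left(\left(-2\right) \left(-60\right)\right) 6\right) = - 151 \left(-2 + 10 \cdot 120 \cdot 6\right) = - 151 \left(-2 + 7200\right) = \left(-151\right) 7198 = -1086898$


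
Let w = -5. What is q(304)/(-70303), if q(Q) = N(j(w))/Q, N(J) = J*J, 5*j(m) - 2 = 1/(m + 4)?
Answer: -1/534302800 ≈ -1.8716e-9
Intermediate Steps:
j(m) = ⅖ + 1/(5*(4 + m)) (j(m) = ⅖ + 1/(5*(m + 4)) = ⅖ + 1/(5*(4 + m)))
N(J) = J²
q(Q) = 1/(25*Q) (q(Q) = ((9 + 2*(-5))/(5*(4 - 5)))²/Q = ((⅕)*(9 - 10)/(-1))²/Q = ((⅕)*(-1)*(-1))²/Q = (⅕)²/Q = 1/(25*Q))
q(304)/(-70303) = ((1/25)/304)/(-70303) = ((1/25)*(1/304))*(-1/70303) = (1/7600)*(-1/70303) = -1/534302800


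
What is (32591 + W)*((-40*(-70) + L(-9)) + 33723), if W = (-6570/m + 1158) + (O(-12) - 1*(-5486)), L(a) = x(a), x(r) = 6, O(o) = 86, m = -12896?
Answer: 9261748702197/6448 ≈ 1.4364e+9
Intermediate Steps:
L(a) = 6
W = 43398325/6448 (W = (-6570/(-12896) + 1158) + (86 - 1*(-5486)) = (-6570*(-1/12896) + 1158) + (86 + 5486) = (3285/6448 + 1158) + 5572 = 7470069/6448 + 5572 = 43398325/6448 ≈ 6730.5)
(32591 + W)*((-40*(-70) + L(-9)) + 33723) = (32591 + 43398325/6448)*((-40*(-70) + 6) + 33723) = 253545093*((2800 + 6) + 33723)/6448 = 253545093*(2806 + 33723)/6448 = (253545093/6448)*36529 = 9261748702197/6448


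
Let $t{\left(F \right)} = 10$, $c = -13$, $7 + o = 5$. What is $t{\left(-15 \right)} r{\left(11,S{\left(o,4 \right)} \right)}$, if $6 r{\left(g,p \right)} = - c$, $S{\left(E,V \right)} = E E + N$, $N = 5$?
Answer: $\frac{65}{3} \approx 21.667$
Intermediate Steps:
$o = -2$ ($o = -7 + 5 = -2$)
$S{\left(E,V \right)} = 5 + E^{2}$ ($S{\left(E,V \right)} = E E + 5 = E^{2} + 5 = 5 + E^{2}$)
$r{\left(g,p \right)} = \frac{13}{6}$ ($r{\left(g,p \right)} = \frac{\left(-1\right) \left(-13\right)}{6} = \frac{1}{6} \cdot 13 = \frac{13}{6}$)
$t{\left(-15 \right)} r{\left(11,S{\left(o,4 \right)} \right)} = 10 \cdot \frac{13}{6} = \frac{65}{3}$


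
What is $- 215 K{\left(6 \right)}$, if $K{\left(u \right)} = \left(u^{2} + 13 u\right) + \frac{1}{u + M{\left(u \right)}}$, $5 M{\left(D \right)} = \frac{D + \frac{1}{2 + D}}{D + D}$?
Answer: $- \frac{71892990}{2929} \approx -24545.0$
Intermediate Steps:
$M{\left(D \right)} = \frac{D + \frac{1}{2 + D}}{10 D}$ ($M{\left(D \right)} = \frac{\left(D + \frac{1}{2 + D}\right) \frac{1}{D + D}}{5} = \frac{\left(D + \frac{1}{2 + D}\right) \frac{1}{2 D}}{5} = \frac{\frac{1}{2} \frac{1}{D} \left(D + \frac{1}{2 + D}\right)}{5} = \frac{D + \frac{1}{2 + D}}{10 D}$)
$K{\left(u \right)} = u^{2} + \frac{1}{u + \frac{1 + u^{2} + 2 u}{10 u \left(2 + u\right)}} + 13 u$ ($K{\left(u \right)} = \left(u^{2} + 13 u\right) + \frac{1}{u + \frac{1 + u^{2} + 2 u}{10 u \left(2 + u\right)}} = u^{2} + \frac{1}{u + \frac{1 + u^{2} + 2 u}{10 u \left(2 + u\right)}} + 13 u$)
$- 215 K{\left(6 \right)} = - 215 \frac{6 \left(33 + 10 \cdot 6^{4} + 37 \cdot 6 + 151 \cdot 6^{3} + 275 \cdot 6^{2}\right)}{1 + 2 \cdot 6 + 10 \cdot 6^{3} + 21 \cdot 6^{2}} = - 215 \frac{6 \left(33 + 10 \cdot 1296 + 222 + 151 \cdot 216 + 275 \cdot 36\right)}{1 + 12 + 10 \cdot 216 + 21 \cdot 36} = - 215 \frac{6 \left(33 + 12960 + 222 + 32616 + 9900\right)}{1 + 12 + 2160 + 756} = - 215 \cdot 6 \cdot \frac{1}{2929} \cdot 55731 = \left(-215\right) \frac{334386}{2929} = - \frac{71892990}{2929}$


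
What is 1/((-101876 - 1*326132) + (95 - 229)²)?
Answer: -1/410052 ≈ -2.4387e-6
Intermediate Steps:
1/((-101876 - 1*326132) + (95 - 229)²) = 1/((-101876 - 326132) + (-134)²) = 1/(-428008 + 17956) = 1/(-410052) = -1/410052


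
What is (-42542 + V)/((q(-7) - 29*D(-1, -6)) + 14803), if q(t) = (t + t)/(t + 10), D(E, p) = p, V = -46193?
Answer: -266205/44917 ≈ -5.9266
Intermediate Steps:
q(t) = 2*t/(10 + t) (q(t) = (2*t)/(10 + t) = 2*t/(10 + t))
(-42542 + V)/((q(-7) - 29*D(-1, -6)) + 14803) = (-42542 - 46193)/((2*(-7)/(10 - 7) - 29*(-6)) + 14803) = -88735/((2*(-7)/3 + 174) + 14803) = -88735/((2*(-7)*(1/3) + 174) + 14803) = -88735/((-14/3 + 174) + 14803) = -88735/(508/3 + 14803) = -88735/44917/3 = -88735*3/44917 = -266205/44917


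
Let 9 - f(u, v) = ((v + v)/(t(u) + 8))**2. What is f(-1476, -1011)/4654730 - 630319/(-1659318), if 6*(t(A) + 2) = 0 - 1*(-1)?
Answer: 943097693992319/2643428547074415 ≈ 0.35677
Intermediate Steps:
t(A) = -11/6 (t(A) = -2 + (0 - 1*(-1))/6 = -2 + (0 + 1)/6 = -2 + (1/6)*1 = -2 + 1/6 = -11/6)
f(u, v) = 9 - 144*v**2/1369 (f(u, v) = 9 - ((v + v)/(-11/6 + 8))**2 = 9 - ((2*v)/(37/6))**2 = 9 - ((2*v)*(6/37))**2 = 9 - (12*v/37)**2 = 9 - 144*v**2/1369)
f(-1476, -1011)/4654730 - 630319/(-1659318) = (9 - 144/1369*(-1011)**2)/4654730 - 630319/(-1659318) = (9 - 144/1369*1022121)*(1/4654730) - 630319*(-1/1659318) = (9 - 147185424/1369)*(1/4654730) + 630319/1659318 = -147173103/1369*1/4654730 + 630319/1659318 = -147173103/6372325370 + 630319/1659318 = 943097693992319/2643428547074415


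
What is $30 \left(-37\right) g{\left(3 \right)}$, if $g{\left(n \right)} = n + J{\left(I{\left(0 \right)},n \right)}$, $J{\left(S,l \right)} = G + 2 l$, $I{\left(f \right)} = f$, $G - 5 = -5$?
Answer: $-9990$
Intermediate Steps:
$G = 0$ ($G = 5 - 5 = 0$)
$J{\left(S,l \right)} = 2 l$ ($J{\left(S,l \right)} = 0 + 2 l = 2 l$)
$g{\left(n \right)} = 3 n$ ($g{\left(n \right)} = n + 2 n = 3 n$)
$30 \left(-37\right) g{\left(3 \right)} = 30 \left(-37\right) 3 \cdot 3 = \left(-1110\right) 9 = -9990$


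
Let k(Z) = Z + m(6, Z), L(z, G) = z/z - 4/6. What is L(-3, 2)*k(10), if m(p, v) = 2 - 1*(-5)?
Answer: 17/3 ≈ 5.6667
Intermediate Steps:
L(z, G) = 1/3 (L(z, G) = 1 - 4*1/6 = 1 - 2/3 = 1/3)
m(p, v) = 7 (m(p, v) = 2 + 5 = 7)
k(Z) = 7 + Z (k(Z) = Z + 7 = 7 + Z)
L(-3, 2)*k(10) = (7 + 10)/3 = (1/3)*17 = 17/3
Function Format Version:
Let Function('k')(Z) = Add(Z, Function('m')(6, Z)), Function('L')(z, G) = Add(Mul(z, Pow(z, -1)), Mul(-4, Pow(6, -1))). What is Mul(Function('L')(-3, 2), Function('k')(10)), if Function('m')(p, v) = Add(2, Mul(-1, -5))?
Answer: Rational(17, 3) ≈ 5.6667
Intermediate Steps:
Function('L')(z, G) = Rational(1, 3) (Function('L')(z, G) = Add(1, Mul(-4, Rational(1, 6))) = Add(1, Rational(-2, 3)) = Rational(1, 3))
Function('m')(p, v) = 7 (Function('m')(p, v) = Add(2, 5) = 7)
Function('k')(Z) = Add(7, Z) (Function('k')(Z) = Add(Z, 7) = Add(7, Z))
Mul(Function('L')(-3, 2), Function('k')(10)) = Mul(Rational(1, 3), Add(7, 10)) = Mul(Rational(1, 3), 17) = Rational(17, 3)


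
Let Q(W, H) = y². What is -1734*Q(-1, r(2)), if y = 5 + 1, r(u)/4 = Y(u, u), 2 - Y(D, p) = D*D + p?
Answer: -62424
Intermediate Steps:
Y(D, p) = 2 - p - D² (Y(D, p) = 2 - (D*D + p) = 2 - (D² + p) = 2 - (p + D²) = 2 + (-p - D²) = 2 - p - D²)
r(u) = 8 - 4*u - 4*u² (r(u) = 4*(2 - u - u²) = 8 - 4*u - 4*u²)
y = 6
Q(W, H) = 36 (Q(W, H) = 6² = 36)
-1734*Q(-1, r(2)) = -1734*36 = -62424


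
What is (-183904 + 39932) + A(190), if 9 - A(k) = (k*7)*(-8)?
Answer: -133323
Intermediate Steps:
A(k) = 9 + 56*k (A(k) = 9 - k*7*(-8) = 9 - 7*k*(-8) = 9 - (-56)*k = 9 + 56*k)
(-183904 + 39932) + A(190) = (-183904 + 39932) + (9 + 56*190) = -143972 + (9 + 10640) = -143972 + 10649 = -133323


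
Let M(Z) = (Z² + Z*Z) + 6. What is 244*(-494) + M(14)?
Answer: -120138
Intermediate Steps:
M(Z) = 6 + 2*Z² (M(Z) = (Z² + Z²) + 6 = 2*Z² + 6 = 6 + 2*Z²)
244*(-494) + M(14) = 244*(-494) + (6 + 2*14²) = -120536 + (6 + 2*196) = -120536 + (6 + 392) = -120536 + 398 = -120138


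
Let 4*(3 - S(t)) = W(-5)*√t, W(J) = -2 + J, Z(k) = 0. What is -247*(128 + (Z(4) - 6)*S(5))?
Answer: -27170 + 5187*√5/2 ≈ -21371.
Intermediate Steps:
S(t) = 3 + 7*√t/4 (S(t) = 3 - (-2 - 5)*√t/4 = 3 - (-7)*√t/4 = 3 + 7*√t/4)
-247*(128 + (Z(4) - 6)*S(5)) = -247*(128 + (0 - 6)*(3 + 7*√5/4)) = -247*(128 - 6*(3 + 7*√5/4)) = -247*(128 + (-18 - 21*√5/2)) = -247*(110 - 21*√5/2) = -27170 + 5187*√5/2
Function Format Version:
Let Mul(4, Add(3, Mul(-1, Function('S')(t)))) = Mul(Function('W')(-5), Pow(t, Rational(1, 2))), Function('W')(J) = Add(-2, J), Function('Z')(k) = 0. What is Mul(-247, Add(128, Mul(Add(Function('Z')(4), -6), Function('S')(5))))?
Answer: Add(-27170, Mul(Rational(5187, 2), Pow(5, Rational(1, 2)))) ≈ -21371.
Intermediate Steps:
Function('S')(t) = Add(3, Mul(Rational(7, 4), Pow(t, Rational(1, 2)))) (Function('S')(t) = Add(3, Mul(Rational(-1, 4), Mul(Add(-2, -5), Pow(t, Rational(1, 2))))) = Add(3, Mul(Rational(-1, 4), Mul(-7, Pow(t, Rational(1, 2))))) = Add(3, Mul(Rational(7, 4), Pow(t, Rational(1, 2)))))
Mul(-247, Add(128, Mul(Add(Function('Z')(4), -6), Function('S')(5)))) = Mul(-247, Add(128, Mul(Add(0, -6), Add(3, Mul(Rational(7, 4), Pow(5, Rational(1, 2))))))) = Mul(-247, Add(128, Mul(-6, Add(3, Mul(Rational(7, 4), Pow(5, Rational(1, 2))))))) = Mul(-247, Add(128, Add(-18, Mul(Rational(-21, 2), Pow(5, Rational(1, 2)))))) = Mul(-247, Add(110, Mul(Rational(-21, 2), Pow(5, Rational(1, 2))))) = Add(-27170, Mul(Rational(5187, 2), Pow(5, Rational(1, 2))))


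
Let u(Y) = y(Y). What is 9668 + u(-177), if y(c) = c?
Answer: 9491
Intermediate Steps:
u(Y) = Y
9668 + u(-177) = 9668 - 177 = 9491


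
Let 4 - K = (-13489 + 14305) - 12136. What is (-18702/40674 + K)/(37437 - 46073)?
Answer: -76762279/58543444 ≈ -1.3112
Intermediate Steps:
K = 11324 (K = 4 - ((-13489 + 14305) - 12136) = 4 - (816 - 12136) = 4 - 1*(-11320) = 4 + 11320 = 11324)
(-18702/40674 + K)/(37437 - 46073) = (-18702/40674 + 11324)/(37437 - 46073) = (-18702*1/40674 + 11324)/(-8636) = (-3117/6779 + 11324)*(-1/8636) = (76762279/6779)*(-1/8636) = -76762279/58543444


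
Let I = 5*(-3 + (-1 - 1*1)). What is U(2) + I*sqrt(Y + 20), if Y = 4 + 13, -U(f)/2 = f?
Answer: -4 - 25*sqrt(37) ≈ -156.07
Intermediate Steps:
U(f) = -2*f
Y = 17
I = -25 (I = 5*(-3 + (-1 - 1)) = 5*(-3 - 2) = 5*(-5) = -25)
U(2) + I*sqrt(Y + 20) = -2*2 - 25*sqrt(17 + 20) = -4 - 25*sqrt(37)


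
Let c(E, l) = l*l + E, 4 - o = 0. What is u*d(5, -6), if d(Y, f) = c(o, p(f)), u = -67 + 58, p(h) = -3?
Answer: -117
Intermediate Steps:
o = 4 (o = 4 - 1*0 = 4 + 0 = 4)
u = -9
c(E, l) = E + l² (c(E, l) = l² + E = E + l²)
d(Y, f) = 13 (d(Y, f) = 4 + (-3)² = 4 + 9 = 13)
u*d(5, -6) = -9*13 = -117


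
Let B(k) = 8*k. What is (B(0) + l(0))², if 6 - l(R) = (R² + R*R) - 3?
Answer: 81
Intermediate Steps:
l(R) = 9 - 2*R² (l(R) = 6 - ((R² + R*R) - 3) = 6 - ((R² + R²) - 3) = 6 - (2*R² - 3) = 6 - (-3 + 2*R²) = 6 + (3 - 2*R²) = 9 - 2*R²)
(B(0) + l(0))² = (8*0 + (9 - 2*0²))² = (0 + (9 - 2*0))² = (0 + (9 + 0))² = (0 + 9)² = 9² = 81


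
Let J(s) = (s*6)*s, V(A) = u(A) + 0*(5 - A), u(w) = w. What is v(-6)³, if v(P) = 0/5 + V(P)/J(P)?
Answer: -1/46656 ≈ -2.1433e-5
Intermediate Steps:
V(A) = A (V(A) = A + 0*(5 - A) = A + 0 = A)
J(s) = 6*s² (J(s) = (6*s)*s = 6*s²)
v(P) = 1/(6*P) (v(P) = 0/5 + P/((6*P²)) = 0*(⅕) + P*(1/(6*P²)) = 0 + 1/(6*P) = 1/(6*P))
v(-6)³ = ((⅙)/(-6))³ = ((⅙)*(-⅙))³ = (-1/36)³ = -1/46656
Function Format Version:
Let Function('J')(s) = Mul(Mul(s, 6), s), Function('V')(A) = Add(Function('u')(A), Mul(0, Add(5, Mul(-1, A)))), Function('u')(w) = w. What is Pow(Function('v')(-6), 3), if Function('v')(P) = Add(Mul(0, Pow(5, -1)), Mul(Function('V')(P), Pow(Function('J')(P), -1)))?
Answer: Rational(-1, 46656) ≈ -2.1433e-5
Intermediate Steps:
Function('V')(A) = A (Function('V')(A) = Add(A, Mul(0, Add(5, Mul(-1, A)))) = Add(A, 0) = A)
Function('J')(s) = Mul(6, Pow(s, 2)) (Function('J')(s) = Mul(Mul(6, s), s) = Mul(6, Pow(s, 2)))
Function('v')(P) = Mul(Rational(1, 6), Pow(P, -1)) (Function('v')(P) = Add(Mul(0, Pow(5, -1)), Mul(P, Pow(Mul(6, Pow(P, 2)), -1))) = Add(Mul(0, Rational(1, 5)), Mul(P, Mul(Rational(1, 6), Pow(P, -2)))) = Add(0, Mul(Rational(1, 6), Pow(P, -1))) = Mul(Rational(1, 6), Pow(P, -1)))
Pow(Function('v')(-6), 3) = Pow(Mul(Rational(1, 6), Pow(-6, -1)), 3) = Pow(Mul(Rational(1, 6), Rational(-1, 6)), 3) = Pow(Rational(-1, 36), 3) = Rational(-1, 46656)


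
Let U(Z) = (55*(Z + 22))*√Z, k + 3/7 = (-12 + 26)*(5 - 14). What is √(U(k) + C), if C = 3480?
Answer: √(170520 - 40205*I*√6195)/7 ≈ 184.6 - 174.92*I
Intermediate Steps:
k = -885/7 (k = -3/7 + (-12 + 26)*(5 - 14) = -3/7 + 14*(-9) = -3/7 - 126 = -885/7 ≈ -126.43)
U(Z) = √Z*(1210 + 55*Z) (U(Z) = (55*(22 + Z))*√Z = (1210 + 55*Z)*√Z = √Z*(1210 + 55*Z))
√(U(k) + C) = √(55*√(-885/7)*(22 - 885/7) + 3480) = √(55*(I*√6195/7)*(-731/7) + 3480) = √(-40205*I*√6195/49 + 3480) = √(3480 - 40205*I*√6195/49)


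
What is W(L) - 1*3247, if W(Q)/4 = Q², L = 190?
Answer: 141153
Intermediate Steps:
W(Q) = 4*Q²
W(L) - 1*3247 = 4*190² - 1*3247 = 4*36100 - 3247 = 144400 - 3247 = 141153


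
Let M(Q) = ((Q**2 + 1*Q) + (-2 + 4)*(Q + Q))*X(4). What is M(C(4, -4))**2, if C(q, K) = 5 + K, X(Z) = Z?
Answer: 576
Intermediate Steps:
M(Q) = 4*Q**2 + 20*Q (M(Q) = ((Q**2 + 1*Q) + (-2 + 4)*(Q + Q))*4 = ((Q**2 + Q) + 2*(2*Q))*4 = ((Q + Q**2) + 4*Q)*4 = (Q**2 + 5*Q)*4 = 4*Q**2 + 20*Q)
M(C(4, -4))**2 = (4*(5 - 4)*(5 + (5 - 4)))**2 = (4*1*(5 + 1))**2 = (4*1*6)**2 = 24**2 = 576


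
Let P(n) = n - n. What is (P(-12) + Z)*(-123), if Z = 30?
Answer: -3690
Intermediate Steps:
P(n) = 0
(P(-12) + Z)*(-123) = (0 + 30)*(-123) = 30*(-123) = -3690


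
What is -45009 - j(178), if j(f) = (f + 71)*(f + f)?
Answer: -133653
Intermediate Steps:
j(f) = 2*f*(71 + f) (j(f) = (71 + f)*(2*f) = 2*f*(71 + f))
-45009 - j(178) = -45009 - 2*178*(71 + 178) = -45009 - 2*178*249 = -45009 - 1*88644 = -45009 - 88644 = -133653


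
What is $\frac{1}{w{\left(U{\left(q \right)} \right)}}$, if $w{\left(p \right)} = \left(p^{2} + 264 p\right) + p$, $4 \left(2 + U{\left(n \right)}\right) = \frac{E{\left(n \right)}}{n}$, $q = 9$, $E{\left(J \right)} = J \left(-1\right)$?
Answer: $- \frac{16}{9459} \approx -0.0016915$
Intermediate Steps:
$E{\left(J \right)} = - J$
$U{\left(n \right)} = - \frac{9}{4}$ ($U{\left(n \right)} = -2 + \frac{- n \frac{1}{n}}{4} = -2 + \frac{1}{4} \left(-1\right) = -2 - \frac{1}{4} = - \frac{9}{4}$)
$w{\left(p \right)} = p^{2} + 265 p$
$\frac{1}{w{\left(U{\left(q \right)} \right)}} = \frac{1}{\left(- \frac{9}{4}\right) \left(265 - \frac{9}{4}\right)} = \frac{1}{\left(- \frac{9}{4}\right) \frac{1051}{4}} = \frac{1}{- \frac{9459}{16}} = - \frac{16}{9459}$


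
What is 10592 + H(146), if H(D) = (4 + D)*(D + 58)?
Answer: 41192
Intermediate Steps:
H(D) = (4 + D)*(58 + D)
10592 + H(146) = 10592 + (232 + 146² + 62*146) = 10592 + (232 + 21316 + 9052) = 10592 + 30600 = 41192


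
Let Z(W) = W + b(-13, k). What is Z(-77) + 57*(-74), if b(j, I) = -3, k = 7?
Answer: -4298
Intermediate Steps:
Z(W) = -3 + W (Z(W) = W - 3 = -3 + W)
Z(-77) + 57*(-74) = (-3 - 77) + 57*(-74) = -80 - 4218 = -4298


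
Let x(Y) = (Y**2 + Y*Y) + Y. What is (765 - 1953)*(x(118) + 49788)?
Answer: -92371752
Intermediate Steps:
x(Y) = Y + 2*Y**2 (x(Y) = (Y**2 + Y**2) + Y = 2*Y**2 + Y = Y + 2*Y**2)
(765 - 1953)*(x(118) + 49788) = (765 - 1953)*(118*(1 + 2*118) + 49788) = -1188*(118*(1 + 236) + 49788) = -1188*(118*237 + 49788) = -1188*(27966 + 49788) = -1188*77754 = -92371752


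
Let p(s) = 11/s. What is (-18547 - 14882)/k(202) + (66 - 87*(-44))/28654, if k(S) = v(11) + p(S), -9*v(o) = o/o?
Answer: 870708181035/1475681 ≈ 5.9004e+5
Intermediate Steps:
v(o) = -1/9 (v(o) = -o/(9*o) = -1/9*1 = -1/9)
k(S) = -1/9 + 11/S
(-18547 - 14882)/k(202) + (66 - 87*(-44))/28654 = (-18547 - 14882)/(((1/9)*(99 - 1*202)/202)) + (66 - 87*(-44))/28654 = -33429*1818/(99 - 202) + (66 + 3828)*(1/28654) = -33429/((1/9)*(1/202)*(-103)) + 3894*(1/28654) = -33429/(-103/1818) + 1947/14327 = -33429*(-1818/103) + 1947/14327 = 60773922/103 + 1947/14327 = 870708181035/1475681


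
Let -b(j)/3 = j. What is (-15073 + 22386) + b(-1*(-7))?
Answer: 7292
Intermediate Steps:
b(j) = -3*j
(-15073 + 22386) + b(-1*(-7)) = (-15073 + 22386) - (-3)*(-7) = 7313 - 3*7 = 7313 - 21 = 7292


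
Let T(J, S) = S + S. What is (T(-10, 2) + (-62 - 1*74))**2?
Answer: 17424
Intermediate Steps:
T(J, S) = 2*S
(T(-10, 2) + (-62 - 1*74))**2 = (2*2 + (-62 - 1*74))**2 = (4 + (-62 - 74))**2 = (4 - 136)**2 = (-132)**2 = 17424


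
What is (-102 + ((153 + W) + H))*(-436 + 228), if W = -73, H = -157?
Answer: 37232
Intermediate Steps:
(-102 + ((153 + W) + H))*(-436 + 228) = (-102 + ((153 - 73) - 157))*(-436 + 228) = (-102 + (80 - 157))*(-208) = (-102 - 77)*(-208) = -179*(-208) = 37232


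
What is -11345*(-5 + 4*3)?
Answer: -79415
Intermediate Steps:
-11345*(-5 + 4*3) = -11345*(-5 + 12) = -11345*7 = -79415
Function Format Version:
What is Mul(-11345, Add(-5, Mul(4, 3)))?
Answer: -79415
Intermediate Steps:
Mul(-11345, Add(-5, Mul(4, 3))) = Mul(-11345, Add(-5, 12)) = Mul(-11345, 7) = -79415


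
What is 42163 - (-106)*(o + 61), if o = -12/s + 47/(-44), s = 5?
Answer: 5308751/110 ≈ 48261.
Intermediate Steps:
o = -763/220 (o = -12/5 + 47/(-44) = -12*1/5 + 47*(-1/44) = -12/5 - 47/44 = -763/220 ≈ -3.4682)
42163 - (-106)*(o + 61) = 42163 - (-106)*(-763/220 + 61) = 42163 - (-106)*12657/220 = 42163 - 1*(-670821/110) = 42163 + 670821/110 = 5308751/110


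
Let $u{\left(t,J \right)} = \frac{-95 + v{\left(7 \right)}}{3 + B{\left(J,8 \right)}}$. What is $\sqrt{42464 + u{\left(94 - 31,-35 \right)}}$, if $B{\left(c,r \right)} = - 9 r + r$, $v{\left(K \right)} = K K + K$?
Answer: $\frac{\sqrt{158010923}}{61} \approx 206.07$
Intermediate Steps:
$v{\left(K \right)} = K + K^{2}$ ($v{\left(K \right)} = K^{2} + K = K + K^{2}$)
$B{\left(c,r \right)} = - 8 r$
$u{\left(t,J \right)} = \frac{39}{61}$ ($u{\left(t,J \right)} = \frac{-95 + 7 \left(1 + 7\right)}{3 - 64} = \frac{-95 + 7 \cdot 8}{3 - 64} = \frac{-95 + 56}{-61} = \left(-39\right) \left(- \frac{1}{61}\right) = \frac{39}{61}$)
$\sqrt{42464 + u{\left(94 - 31,-35 \right)}} = \sqrt{42464 + \frac{39}{61}} = \sqrt{\frac{2590343}{61}} = \frac{\sqrt{158010923}}{61}$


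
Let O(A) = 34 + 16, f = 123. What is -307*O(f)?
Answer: -15350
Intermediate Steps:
O(A) = 50
-307*O(f) = -307*50 = -15350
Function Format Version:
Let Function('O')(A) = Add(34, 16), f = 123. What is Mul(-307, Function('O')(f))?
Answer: -15350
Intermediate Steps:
Function('O')(A) = 50
Mul(-307, Function('O')(f)) = Mul(-307, 50) = -15350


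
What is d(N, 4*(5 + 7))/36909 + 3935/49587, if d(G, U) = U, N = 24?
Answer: 16401899/203356287 ≈ 0.080656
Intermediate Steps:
d(N, 4*(5 + 7))/36909 + 3935/49587 = (4*(5 + 7))/36909 + 3935/49587 = (4*12)*(1/36909) + 3935*(1/49587) = 48*(1/36909) + 3935/49587 = 16/12303 + 3935/49587 = 16401899/203356287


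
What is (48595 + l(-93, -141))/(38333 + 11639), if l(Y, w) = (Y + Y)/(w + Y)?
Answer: 473809/487227 ≈ 0.97246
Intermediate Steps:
l(Y, w) = 2*Y/(Y + w) (l(Y, w) = (2*Y)/(Y + w) = 2*Y/(Y + w))
(48595 + l(-93, -141))/(38333 + 11639) = (48595 + 2*(-93)/(-93 - 141))/(38333 + 11639) = (48595 + 2*(-93)/(-234))/49972 = (48595 + 2*(-93)*(-1/234))*(1/49972) = (48595 + 31/39)*(1/49972) = (1895236/39)*(1/49972) = 473809/487227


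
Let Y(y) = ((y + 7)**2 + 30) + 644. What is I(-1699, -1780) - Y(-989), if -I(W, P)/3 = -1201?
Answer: -961395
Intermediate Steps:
I(W, P) = 3603 (I(W, P) = -3*(-1201) = 3603)
Y(y) = 674 + (7 + y)**2 (Y(y) = ((7 + y)**2 + 30) + 644 = (30 + (7 + y)**2) + 644 = 674 + (7 + y)**2)
I(-1699, -1780) - Y(-989) = 3603 - (674 + (7 - 989)**2) = 3603 - (674 + (-982)**2) = 3603 - (674 + 964324) = 3603 - 1*964998 = 3603 - 964998 = -961395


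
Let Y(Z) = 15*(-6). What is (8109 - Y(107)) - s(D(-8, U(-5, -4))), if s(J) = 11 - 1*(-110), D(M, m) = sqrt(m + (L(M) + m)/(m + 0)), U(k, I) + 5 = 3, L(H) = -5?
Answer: 8078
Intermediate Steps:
Y(Z) = -90
U(k, I) = -2 (U(k, I) = -5 + 3 = -2)
D(M, m) = sqrt(m + (-5 + m)/m) (D(M, m) = sqrt(m + (-5 + m)/(m + 0)) = sqrt(m + (-5 + m)/m))
s(J) = 121 (s(J) = 11 + 110 = 121)
(8109 - Y(107)) - s(D(-8, U(-5, -4))) = (8109 - 1*(-90)) - 1*121 = (8109 + 90) - 121 = 8199 - 121 = 8078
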